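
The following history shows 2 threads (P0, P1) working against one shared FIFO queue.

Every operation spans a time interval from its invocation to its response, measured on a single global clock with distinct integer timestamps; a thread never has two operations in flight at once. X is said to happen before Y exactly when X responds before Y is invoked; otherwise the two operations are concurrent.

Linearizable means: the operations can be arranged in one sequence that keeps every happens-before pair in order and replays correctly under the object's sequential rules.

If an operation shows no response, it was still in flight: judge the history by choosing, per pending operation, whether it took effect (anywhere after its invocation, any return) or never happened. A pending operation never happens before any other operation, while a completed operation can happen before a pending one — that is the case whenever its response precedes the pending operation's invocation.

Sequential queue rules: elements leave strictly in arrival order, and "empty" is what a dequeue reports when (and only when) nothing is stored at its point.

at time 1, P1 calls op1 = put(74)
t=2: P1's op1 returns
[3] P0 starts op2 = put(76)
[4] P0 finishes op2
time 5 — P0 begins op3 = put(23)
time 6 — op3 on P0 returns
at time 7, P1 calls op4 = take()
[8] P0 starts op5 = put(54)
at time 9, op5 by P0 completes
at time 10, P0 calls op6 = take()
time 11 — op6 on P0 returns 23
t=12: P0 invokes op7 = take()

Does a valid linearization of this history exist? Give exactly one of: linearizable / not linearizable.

not linearizable

cut after 10 events: linearizable; cut after 11 events (op6 responds, time 11): not linearizable
one real-time candidate order over the 5 completed operations — the FIFO queue replay rejects it
no escape via the 1 pending operation (op4): every completion choice fails
sample order op1, op2, op3, op5, op6 (pending dropped) stalls at step 5 — op6 take() → 23 has no legal effect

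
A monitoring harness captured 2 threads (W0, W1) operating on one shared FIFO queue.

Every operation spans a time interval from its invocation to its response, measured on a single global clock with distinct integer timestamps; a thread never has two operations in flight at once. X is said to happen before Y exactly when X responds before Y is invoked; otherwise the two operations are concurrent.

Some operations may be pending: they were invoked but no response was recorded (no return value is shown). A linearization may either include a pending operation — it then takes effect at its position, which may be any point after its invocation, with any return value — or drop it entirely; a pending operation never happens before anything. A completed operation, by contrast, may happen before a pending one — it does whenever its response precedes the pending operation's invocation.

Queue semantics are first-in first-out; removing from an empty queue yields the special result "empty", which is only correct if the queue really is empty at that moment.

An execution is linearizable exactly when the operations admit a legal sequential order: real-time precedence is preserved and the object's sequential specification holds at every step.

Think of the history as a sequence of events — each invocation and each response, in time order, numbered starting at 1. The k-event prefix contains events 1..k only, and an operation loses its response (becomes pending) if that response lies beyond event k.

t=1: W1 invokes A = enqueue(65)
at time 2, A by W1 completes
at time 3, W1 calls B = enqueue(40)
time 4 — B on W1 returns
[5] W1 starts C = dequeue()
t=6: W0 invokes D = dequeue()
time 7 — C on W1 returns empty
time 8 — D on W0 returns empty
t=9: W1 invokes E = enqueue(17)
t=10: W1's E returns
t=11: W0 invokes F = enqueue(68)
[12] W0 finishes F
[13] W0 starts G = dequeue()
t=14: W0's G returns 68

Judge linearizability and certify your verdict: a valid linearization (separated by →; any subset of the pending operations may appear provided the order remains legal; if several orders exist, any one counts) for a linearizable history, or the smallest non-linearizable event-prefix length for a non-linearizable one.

through event 6 a valid linearization exists; event 7 (C responding at time 7) ends that
exactly one order of the 3 completed ops respects real time; the FIFO queue replay fails
completion choices over the 1 pending operation (D) were checked; none helps
one such order, A, B, C (pending dropped), breaks at step 3 where C dequeue() → empty is illegal

not linearizable — minimal violating prefix: 7 events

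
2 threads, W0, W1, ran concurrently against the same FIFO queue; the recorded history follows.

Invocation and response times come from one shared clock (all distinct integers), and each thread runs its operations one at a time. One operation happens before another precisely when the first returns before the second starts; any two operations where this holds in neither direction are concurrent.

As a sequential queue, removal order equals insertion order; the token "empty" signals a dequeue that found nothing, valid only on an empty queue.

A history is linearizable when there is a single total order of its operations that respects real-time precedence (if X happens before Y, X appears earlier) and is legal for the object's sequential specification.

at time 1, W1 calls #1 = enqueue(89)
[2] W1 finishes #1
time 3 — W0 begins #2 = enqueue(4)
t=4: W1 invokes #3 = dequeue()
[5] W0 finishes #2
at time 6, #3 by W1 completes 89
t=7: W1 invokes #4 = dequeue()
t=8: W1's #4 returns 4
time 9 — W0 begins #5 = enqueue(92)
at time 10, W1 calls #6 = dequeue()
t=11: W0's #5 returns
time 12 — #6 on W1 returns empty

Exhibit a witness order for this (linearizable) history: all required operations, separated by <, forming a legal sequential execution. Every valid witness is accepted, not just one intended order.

1. #1 enqueue(89), leaving queue <89>
2. #2 enqueue(4), leaving queue <89,4>
3. #3 dequeue() → 89, leaving queue <4>
4. #4 dequeue() → 4, leaving queue <>
5. #6 dequeue() → empty, leaving queue <>
6. #5 enqueue(92), leaving queue <92>

#1 < #2 < #3 < #4 < #6 < #5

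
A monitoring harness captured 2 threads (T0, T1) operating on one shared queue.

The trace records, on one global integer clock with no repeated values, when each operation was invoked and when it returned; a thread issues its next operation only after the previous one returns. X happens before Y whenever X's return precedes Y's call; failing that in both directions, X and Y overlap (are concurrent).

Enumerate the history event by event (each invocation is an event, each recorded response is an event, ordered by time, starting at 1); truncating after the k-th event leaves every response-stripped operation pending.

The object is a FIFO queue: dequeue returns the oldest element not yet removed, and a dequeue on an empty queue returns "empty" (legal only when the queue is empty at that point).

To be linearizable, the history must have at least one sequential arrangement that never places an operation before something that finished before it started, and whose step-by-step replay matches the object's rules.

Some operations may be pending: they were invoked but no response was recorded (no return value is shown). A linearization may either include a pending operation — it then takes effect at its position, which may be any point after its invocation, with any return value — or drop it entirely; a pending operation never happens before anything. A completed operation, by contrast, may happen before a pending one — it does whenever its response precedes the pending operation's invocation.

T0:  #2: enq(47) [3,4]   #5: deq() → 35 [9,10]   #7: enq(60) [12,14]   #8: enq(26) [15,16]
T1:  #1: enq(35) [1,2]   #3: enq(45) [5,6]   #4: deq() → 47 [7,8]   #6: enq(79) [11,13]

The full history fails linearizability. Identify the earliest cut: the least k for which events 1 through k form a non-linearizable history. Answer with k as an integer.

one valid order for events 1..7 is #1, #2, #3:
after step 1 (#1 enq(35)): queue <35>
after step 2 (#2 enq(47)): queue <35,47>
after step 3 (#3 enq(45)): queue <35,47,45>
with event 8 included (#4 responding at time 8), all real-time-consistent orders fail
take #1, #2, #3, #4: step 4 already fails, because #4 deq() → 47 cannot occur there

8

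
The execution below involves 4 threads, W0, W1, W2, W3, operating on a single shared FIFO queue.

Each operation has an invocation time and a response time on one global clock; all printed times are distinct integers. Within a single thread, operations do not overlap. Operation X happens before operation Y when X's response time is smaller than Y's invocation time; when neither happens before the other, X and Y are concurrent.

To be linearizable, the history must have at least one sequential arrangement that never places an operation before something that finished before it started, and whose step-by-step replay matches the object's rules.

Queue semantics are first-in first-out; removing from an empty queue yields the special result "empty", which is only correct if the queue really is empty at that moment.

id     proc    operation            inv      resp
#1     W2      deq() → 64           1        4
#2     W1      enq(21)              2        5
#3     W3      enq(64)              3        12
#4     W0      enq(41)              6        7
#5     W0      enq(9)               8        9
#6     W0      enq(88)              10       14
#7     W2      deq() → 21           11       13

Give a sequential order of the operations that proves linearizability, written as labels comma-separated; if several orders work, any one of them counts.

after step 1 (#3 enq(64)): queue <64>
after step 2 (#1 deq() → 64): queue <>
after step 3 (#2 enq(21)): queue <21>
after step 4 (#4 enq(41)): queue <21,41>
after step 5 (#5 enq(9)): queue <21,41,9>
after step 6 (#6 enq(88)): queue <21,41,9,88>
after step 7 (#7 deq() → 21): queue <41,9,88>

#3, #1, #2, #4, #5, #6, #7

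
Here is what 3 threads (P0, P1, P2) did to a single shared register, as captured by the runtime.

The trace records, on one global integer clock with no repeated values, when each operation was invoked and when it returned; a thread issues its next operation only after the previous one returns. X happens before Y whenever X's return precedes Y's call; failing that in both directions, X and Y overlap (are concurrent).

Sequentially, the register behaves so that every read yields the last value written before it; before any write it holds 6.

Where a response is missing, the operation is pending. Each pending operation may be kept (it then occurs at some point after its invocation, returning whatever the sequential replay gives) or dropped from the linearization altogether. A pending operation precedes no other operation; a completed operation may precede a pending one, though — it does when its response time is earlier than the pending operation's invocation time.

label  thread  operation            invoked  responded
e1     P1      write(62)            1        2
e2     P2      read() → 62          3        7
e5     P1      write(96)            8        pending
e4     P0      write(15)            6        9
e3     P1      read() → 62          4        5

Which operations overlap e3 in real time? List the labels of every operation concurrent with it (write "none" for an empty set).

e2

concurrent with e3 ([4,5]): every op whose interval crosses 4..5
e1 [1,2]: before
e2 [3,7]: concurrent
e4 [6,9]: after
e5 [8,…): after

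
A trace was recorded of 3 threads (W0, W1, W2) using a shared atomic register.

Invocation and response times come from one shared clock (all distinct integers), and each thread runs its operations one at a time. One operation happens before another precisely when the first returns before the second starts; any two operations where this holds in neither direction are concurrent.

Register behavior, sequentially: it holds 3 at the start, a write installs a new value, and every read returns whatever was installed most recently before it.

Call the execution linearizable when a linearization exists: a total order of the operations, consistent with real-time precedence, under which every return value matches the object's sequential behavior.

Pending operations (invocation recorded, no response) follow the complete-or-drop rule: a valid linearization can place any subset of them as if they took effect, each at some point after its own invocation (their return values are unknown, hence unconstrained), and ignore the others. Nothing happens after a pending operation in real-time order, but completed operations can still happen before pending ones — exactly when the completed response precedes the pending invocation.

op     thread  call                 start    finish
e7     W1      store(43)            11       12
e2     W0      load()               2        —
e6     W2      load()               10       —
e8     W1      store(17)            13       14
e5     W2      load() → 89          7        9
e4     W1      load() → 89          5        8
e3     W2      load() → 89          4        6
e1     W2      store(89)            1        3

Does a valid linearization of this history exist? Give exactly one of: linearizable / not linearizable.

linearizable

a witness: e1, e2, e3, e4, e5, e6, e7, e8
1. e1 store(89), leaving value 89
2. e2 load() (pending, included), leaving value 89
3. e3 load() → 89, leaving value 89
4. e4 load() → 89, leaving value 89
5. e5 load() → 89, leaving value 89
6. e6 load() (pending, included), leaving value 89
7. e7 store(43), leaving value 43
8. e8 store(17), leaving value 17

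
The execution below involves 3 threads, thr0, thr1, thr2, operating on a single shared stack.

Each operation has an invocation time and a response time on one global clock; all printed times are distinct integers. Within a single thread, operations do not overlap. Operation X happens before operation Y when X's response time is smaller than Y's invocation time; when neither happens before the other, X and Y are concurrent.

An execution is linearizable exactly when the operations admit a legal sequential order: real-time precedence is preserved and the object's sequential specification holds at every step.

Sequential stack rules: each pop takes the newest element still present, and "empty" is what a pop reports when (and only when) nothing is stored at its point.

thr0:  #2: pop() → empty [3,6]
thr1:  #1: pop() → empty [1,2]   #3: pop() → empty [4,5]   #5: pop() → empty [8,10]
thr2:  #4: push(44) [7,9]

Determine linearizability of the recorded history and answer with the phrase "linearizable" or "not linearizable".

linearizable

a witness: #1, #2, #3, #5, #4
after step 1 (#1 pop() → empty): stack <>
after step 2 (#2 pop() → empty): stack <>
after step 3 (#3 pop() → empty): stack <>
after step 4 (#5 pop() → empty): stack <>
after step 5 (#4 push(44)): stack <44>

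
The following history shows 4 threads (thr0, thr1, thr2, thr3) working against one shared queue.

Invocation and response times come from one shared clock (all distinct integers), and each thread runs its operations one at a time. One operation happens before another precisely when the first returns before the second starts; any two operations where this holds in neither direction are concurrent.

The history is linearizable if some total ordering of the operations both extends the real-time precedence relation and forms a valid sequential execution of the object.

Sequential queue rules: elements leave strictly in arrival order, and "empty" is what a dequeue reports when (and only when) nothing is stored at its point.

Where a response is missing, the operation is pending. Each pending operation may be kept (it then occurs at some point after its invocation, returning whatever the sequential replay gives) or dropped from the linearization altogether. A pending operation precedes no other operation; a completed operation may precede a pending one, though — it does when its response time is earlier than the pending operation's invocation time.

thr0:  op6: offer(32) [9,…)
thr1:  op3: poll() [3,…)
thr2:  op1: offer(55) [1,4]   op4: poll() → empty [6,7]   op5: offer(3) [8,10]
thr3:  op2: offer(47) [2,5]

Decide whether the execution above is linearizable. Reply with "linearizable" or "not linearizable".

already the first 7 events (up to op4's response at time 7) admit no linearization; the first 6 still do
no legal order exists: 2 real-time-consistent candidates over 3 completed queue operations, all rejected
including or dropping the 1 pending operation (op3) in any combination fails
for example op1, op2, op4 (pending dropped) fails at step 3: op4 poll() → empty is not legal there
for example op2, op1, op4 (pending dropped) fails at step 3: op4 poll() → empty is not legal there

not linearizable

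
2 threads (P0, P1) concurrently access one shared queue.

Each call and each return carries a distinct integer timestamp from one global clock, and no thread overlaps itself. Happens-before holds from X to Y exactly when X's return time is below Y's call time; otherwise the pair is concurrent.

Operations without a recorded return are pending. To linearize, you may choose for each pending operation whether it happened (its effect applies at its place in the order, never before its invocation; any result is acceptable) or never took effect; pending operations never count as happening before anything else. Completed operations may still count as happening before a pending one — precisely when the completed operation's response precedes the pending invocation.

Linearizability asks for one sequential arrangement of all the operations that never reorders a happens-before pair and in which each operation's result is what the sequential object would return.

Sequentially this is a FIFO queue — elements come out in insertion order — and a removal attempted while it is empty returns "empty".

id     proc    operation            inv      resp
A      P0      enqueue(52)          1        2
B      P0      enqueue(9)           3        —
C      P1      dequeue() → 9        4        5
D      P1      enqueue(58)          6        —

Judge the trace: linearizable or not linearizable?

not linearizable

already the first 5 events (up to C's response at time 5) admit no linearization; the first 4 still do
the completed operations (2 total) allow one real-time order; the queue replay rejects it
completion choices over the 1 pending operation (B) were checked; none helps
one such order, A, C (pending dropped), breaks at step 2 where C dequeue() → 9 is illegal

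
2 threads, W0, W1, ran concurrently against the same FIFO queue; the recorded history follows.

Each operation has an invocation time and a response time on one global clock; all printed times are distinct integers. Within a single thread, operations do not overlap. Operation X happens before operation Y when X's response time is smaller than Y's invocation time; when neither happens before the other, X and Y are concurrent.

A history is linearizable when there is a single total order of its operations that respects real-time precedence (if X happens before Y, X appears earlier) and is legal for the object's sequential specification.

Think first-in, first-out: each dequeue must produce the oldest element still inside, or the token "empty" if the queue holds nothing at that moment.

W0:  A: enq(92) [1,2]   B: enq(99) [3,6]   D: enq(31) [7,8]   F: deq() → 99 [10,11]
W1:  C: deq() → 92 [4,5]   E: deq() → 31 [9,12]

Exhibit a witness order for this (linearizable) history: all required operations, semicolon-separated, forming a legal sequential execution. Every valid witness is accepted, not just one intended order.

A; B; C; D; F; E

step 1: A enq(92) — queue <92>
step 2: B enq(99) — queue <92,99>
step 3: C deq() → 92 — queue <99>
step 4: D enq(31) — queue <99,31>
step 5: F deq() → 99 — queue <31>
step 6: E deq() → 31 — queue <>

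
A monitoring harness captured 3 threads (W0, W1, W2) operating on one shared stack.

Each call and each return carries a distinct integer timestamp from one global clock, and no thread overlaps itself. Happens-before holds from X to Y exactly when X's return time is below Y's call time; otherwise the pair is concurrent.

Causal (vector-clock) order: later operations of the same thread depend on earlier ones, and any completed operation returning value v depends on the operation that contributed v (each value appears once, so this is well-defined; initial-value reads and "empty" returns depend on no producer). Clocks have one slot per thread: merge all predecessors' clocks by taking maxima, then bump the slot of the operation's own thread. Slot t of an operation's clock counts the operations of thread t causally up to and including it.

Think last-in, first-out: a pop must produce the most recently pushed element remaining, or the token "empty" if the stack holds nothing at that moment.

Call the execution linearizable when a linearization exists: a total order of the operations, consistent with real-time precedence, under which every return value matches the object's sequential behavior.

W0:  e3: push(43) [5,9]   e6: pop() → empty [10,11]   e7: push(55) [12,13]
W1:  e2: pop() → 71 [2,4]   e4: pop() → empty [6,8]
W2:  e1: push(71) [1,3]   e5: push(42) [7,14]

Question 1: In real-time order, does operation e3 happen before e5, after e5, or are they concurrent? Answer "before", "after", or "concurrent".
e3 spans [5,9], e5 spans [7,14]
the intervals overlap in both directions

concurrent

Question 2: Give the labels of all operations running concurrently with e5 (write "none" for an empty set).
e5 spans [7,14]; an op avoiding the whole window 7..14 is ordered, any other is concurrent
e1 [1,3]: before
e2 [2,4]: before
e3 [5,9]: concurrent
e4 [6,8]: concurrent
e6 [10,11]: concurrent
e7 [12,13]: concurrent

e3, e4, e6, e7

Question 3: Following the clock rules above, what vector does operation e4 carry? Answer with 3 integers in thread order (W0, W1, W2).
VC(e1, invoked at 1): no causal predecessors; +1 on W2 → (0, 0, 1)
VC(e3, invoked at 5): no causal predecessors; +1 on W0 → (1, 0, 0)
e5, invoked 7, takes VC(e1)=(0, 0, 1) under max, adds 1 for W2 → (0, 0, 2)
e2, invoked 2, takes VC(e1)=(0, 0, 1) under max, adds 1 for W1 → (0, 1, 1)
e6, invoked 10, takes VC(e3)=(1, 0, 0) under max, adds 1 for W0 → (2, 0, 0)
e4, invoked 6, takes VC(e2)=(0, 1, 1) under max, adds 1 for W1 → (0, 2, 1)
e7, invoked 12, takes VC(e6)=(2, 0, 0) under max, adds 1 for W0 → (3, 0, 0)
target: VC(e4) = (0, 2, 1)

(0, 2, 1)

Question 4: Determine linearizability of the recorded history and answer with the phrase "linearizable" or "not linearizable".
the violation lands at event 11, e6's response at time 11: events 1..10 linearize, events 1..11 do not
the 5 completed operations admit 4 real-time orders; each fails the stack replay
include/drop combinations of the 1 pending operation (e5) were all tried; none helps
one such order, e1, e2, e3, e4, e6 (pending dropped), breaks at step 4 where e4 pop() → empty is illegal
one such order, e1, e2, e4, e3, e6 (pending dropped), breaks at step 5 where e6 pop() → empty is illegal

not linearizable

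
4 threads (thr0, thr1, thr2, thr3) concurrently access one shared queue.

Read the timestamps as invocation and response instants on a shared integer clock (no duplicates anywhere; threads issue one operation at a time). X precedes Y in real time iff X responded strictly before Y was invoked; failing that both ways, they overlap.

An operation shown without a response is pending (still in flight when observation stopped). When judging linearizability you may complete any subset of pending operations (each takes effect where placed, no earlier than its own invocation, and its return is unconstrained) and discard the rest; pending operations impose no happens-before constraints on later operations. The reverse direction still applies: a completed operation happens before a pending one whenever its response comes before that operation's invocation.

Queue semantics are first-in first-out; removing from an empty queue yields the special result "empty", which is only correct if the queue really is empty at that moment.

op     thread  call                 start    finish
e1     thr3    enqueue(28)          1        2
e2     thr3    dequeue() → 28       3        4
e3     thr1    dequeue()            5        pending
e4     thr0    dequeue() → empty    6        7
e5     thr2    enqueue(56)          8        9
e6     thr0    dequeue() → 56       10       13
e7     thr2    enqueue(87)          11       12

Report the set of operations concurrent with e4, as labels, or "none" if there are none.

e3

e4 spans [6,7]: anything still running between times 6 and 7 counts as concurrent
e1 [1,2]: before
e2 [3,4]: before
e3 [5,…): concurrent
e5 [8,9]: after
e6 [10,13]: after
e7 [11,12]: after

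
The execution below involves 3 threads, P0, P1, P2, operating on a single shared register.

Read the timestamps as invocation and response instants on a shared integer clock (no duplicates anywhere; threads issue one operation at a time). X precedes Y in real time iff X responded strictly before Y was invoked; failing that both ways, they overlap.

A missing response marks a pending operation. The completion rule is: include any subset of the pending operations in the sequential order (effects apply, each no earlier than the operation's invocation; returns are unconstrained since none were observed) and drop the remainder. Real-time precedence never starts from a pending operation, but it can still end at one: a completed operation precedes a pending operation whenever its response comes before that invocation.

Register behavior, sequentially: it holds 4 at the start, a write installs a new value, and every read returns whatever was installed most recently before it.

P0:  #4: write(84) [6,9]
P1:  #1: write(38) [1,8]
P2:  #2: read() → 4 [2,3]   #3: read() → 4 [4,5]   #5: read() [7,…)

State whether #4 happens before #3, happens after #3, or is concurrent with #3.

#4 spans [6,9], #3 spans [4,5]
resp(#3)=5 < inv(#4)=6

after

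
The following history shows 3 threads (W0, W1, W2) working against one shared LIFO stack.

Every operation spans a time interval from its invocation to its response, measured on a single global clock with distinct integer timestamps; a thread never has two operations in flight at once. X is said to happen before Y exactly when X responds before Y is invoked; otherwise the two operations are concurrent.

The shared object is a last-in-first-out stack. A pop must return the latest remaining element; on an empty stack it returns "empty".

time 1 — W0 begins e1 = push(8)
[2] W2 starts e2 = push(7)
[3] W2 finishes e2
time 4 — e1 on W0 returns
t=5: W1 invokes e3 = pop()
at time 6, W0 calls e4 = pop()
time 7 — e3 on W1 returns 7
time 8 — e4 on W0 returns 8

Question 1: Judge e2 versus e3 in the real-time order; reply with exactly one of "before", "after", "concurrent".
Answer: before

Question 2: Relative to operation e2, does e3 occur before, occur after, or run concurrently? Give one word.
Answer: after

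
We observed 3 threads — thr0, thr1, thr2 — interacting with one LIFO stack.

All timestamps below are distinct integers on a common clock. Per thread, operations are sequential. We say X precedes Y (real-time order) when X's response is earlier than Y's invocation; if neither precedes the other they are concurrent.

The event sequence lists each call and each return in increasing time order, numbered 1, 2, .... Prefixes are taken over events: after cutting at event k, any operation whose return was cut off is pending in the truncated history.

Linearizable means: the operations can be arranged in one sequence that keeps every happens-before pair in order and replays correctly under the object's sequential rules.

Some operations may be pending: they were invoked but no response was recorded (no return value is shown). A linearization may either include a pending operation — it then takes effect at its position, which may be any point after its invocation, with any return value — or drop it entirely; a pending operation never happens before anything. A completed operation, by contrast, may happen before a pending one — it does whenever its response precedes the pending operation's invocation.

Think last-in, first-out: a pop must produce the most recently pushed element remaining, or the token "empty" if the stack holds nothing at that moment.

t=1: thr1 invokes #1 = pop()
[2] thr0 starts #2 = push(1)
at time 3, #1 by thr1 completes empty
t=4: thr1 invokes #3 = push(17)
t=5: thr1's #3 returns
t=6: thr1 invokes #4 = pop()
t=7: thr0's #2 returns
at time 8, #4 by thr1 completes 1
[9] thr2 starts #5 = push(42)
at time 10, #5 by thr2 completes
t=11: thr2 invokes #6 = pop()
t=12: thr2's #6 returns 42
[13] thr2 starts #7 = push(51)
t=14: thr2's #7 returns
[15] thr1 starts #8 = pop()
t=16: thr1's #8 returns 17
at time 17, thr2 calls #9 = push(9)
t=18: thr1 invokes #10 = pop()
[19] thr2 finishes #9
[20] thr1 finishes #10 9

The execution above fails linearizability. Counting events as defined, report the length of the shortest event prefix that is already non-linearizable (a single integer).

16

a valid linearization of events 1..15 exists, for instance #1, #3, #2, #4, #5, #6, #7:
step 1: #1 pop() → empty — stack <>
step 2: #3 push(17) — stack <17>
step 3: #2 push(1) — stack <17,1>
step 4: #4 pop() → 1 — stack <17>
step 5: #5 push(42) — stack <17,42>
step 6: #6 pop() → 42 — stack <17>
step 7: #7 push(51) — stack <17,51>
with event 16 included (#8 responding at time 16), all real-time-consistent orders fail
e.g. #1, #2, #3, #4, #5, #6, #7, #8: illegal at step 4, since #4 pop() → 1 cannot apply there
e.g. #1, #3, #2, #4, #5, #6, #7, #8: illegal at step 8, since #8 pop() → 17 cannot apply there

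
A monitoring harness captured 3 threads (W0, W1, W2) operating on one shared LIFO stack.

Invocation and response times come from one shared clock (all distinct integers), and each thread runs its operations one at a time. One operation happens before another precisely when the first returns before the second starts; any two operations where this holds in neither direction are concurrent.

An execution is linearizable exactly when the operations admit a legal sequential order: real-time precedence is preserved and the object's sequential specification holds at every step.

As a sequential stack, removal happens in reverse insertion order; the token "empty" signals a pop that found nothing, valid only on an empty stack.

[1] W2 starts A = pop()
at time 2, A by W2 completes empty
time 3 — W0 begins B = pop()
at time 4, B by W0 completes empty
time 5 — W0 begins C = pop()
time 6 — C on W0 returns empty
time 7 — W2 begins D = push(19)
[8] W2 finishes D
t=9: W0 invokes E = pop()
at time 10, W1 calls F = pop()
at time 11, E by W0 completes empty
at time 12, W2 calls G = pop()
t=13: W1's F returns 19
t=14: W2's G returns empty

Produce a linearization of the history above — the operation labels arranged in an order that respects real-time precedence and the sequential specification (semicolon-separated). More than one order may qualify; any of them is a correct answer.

after step 1 (A pop() → empty): stack <>
after step 2 (B pop() → empty): stack <>
after step 3 (C pop() → empty): stack <>
after step 4 (D push(19)): stack <19>
after step 5 (F pop() → 19): stack <>
after step 6 (E pop() → empty): stack <>
after step 7 (G pop() → empty): stack <>

A; B; C; D; F; E; G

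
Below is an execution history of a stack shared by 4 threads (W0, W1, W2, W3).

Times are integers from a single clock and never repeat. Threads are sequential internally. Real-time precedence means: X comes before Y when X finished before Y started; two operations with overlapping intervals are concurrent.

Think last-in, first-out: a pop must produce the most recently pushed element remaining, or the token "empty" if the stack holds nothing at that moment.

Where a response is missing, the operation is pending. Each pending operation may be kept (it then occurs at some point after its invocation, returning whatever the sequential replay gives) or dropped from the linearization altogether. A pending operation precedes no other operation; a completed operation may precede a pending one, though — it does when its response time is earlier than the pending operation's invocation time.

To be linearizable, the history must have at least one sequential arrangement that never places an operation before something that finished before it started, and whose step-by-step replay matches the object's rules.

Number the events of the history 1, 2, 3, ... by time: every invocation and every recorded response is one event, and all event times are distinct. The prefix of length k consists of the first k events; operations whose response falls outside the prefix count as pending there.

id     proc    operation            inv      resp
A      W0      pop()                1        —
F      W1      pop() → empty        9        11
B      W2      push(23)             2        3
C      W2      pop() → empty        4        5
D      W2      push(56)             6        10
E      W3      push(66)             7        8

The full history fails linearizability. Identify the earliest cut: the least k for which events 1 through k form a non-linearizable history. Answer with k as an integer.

events 1..10 are linearizable; a witness order is B, A, C, D, E:
step 1: B push(23) — stack <23>
step 2: A pop() (pending, included) — stack <>
step 3: C pop() → empty — stack <>
step 4: D push(56) — stack <56>
step 5: E push(66) — stack <56,66>
at event 11 (F's time-11 response) nothing linearizes any more
include/drop combinations of the 1 pending operation (A) were all tried; none helps
for example B, C, D, E, F (pending dropped) fails at step 2: C pop() → empty is not legal there
for example B, C, E, D, F (pending dropped) fails at step 2: C pop() → empty is not legal there

11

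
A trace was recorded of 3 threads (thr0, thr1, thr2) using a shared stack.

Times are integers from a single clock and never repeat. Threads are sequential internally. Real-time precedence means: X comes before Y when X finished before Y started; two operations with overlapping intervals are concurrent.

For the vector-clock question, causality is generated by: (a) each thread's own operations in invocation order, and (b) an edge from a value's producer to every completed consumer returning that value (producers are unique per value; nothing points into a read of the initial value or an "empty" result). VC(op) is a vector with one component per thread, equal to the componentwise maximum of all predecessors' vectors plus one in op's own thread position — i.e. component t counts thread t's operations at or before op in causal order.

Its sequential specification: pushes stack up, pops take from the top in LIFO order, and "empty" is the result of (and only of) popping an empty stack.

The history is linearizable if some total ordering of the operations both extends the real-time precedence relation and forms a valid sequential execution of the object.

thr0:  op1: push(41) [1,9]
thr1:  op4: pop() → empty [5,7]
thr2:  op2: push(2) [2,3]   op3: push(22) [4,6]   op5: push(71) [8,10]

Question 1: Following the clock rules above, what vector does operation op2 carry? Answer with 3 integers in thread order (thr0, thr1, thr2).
invoked at 2, op2 has no predecessors; its own thr2 bump gives (0, 0, 1)
invoked at 5, op4 has no predecessors; its own thr1 bump gives (0, 1, 0)
invoked at 1, op1 has no predecessors; its own thr0 bump gives (1, 0, 0)
VC(op3, invoked at 4): max of VC(op2)=(0, 0, 1), then +1 on thread thr2 → (0, 0, 2)
VC(op5, invoked at 8): max of VC(op3)=(0, 0, 2), then +1 on thread thr2 → (0, 0, 3)
target: VC(op2) = (0, 0, 1)

(0, 0, 1)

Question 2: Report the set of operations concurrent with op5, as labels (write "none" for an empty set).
op5 spans [8,10]; an op avoiding the whole window 8..10 is ordered, any other is concurrent
op1 [1,9]: concurrent
op2 [2,3]: before
op3 [4,6]: before
op4 [5,7]: before

op1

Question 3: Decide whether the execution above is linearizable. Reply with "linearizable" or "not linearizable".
through event 6 a valid linearization exists; event 7 (op4 responding at time 7) ends that
all 2 real-time-respecting orders fail — 3 completed stack operations, no legal replay
every completion of the 1 pending operation (op1) was checked; none linearizes
sample order op2, op3, op4 (pending dropped) stalls at step 3 — op4 pop() → empty has no legal effect
sample order op2, op4, op3 (pending dropped) stalls at step 2 — op4 pop() → empty has no legal effect

not linearizable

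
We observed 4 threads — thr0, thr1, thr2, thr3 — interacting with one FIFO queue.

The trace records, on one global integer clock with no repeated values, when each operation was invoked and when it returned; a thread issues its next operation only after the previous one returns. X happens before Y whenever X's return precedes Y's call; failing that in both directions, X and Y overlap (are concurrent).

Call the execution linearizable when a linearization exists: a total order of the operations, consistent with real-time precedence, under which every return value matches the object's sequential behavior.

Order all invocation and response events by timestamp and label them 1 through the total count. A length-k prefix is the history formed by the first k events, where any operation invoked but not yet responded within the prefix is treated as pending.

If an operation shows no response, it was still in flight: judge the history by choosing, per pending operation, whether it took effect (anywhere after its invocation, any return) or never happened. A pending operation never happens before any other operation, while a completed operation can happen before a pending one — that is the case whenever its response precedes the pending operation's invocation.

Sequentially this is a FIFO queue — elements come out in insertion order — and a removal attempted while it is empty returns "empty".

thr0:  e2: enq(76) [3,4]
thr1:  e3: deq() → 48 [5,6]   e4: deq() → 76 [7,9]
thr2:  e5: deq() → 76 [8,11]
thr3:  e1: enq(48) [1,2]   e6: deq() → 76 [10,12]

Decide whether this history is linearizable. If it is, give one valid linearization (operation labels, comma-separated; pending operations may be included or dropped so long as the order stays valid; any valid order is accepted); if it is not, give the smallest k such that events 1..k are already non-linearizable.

already the first 11 events (up to e5's response at time 11) admit no linearization; the first 10 still do
the 5 completed operations admit 2 real-time orders; each fails the FIFO queue replay
no completion choice of the 1 pending operation (e6) rescues it — every subset was tried
take e1, e2, e3, e4, e5 (pending dropped): step 5 already fails, because e5 deq() → 76 cannot occur there
take e1, e2, e3, e5, e4 (pending dropped): step 5 already fails, because e4 deq() → 76 cannot occur there

not linearizable — minimal violating prefix: 11 events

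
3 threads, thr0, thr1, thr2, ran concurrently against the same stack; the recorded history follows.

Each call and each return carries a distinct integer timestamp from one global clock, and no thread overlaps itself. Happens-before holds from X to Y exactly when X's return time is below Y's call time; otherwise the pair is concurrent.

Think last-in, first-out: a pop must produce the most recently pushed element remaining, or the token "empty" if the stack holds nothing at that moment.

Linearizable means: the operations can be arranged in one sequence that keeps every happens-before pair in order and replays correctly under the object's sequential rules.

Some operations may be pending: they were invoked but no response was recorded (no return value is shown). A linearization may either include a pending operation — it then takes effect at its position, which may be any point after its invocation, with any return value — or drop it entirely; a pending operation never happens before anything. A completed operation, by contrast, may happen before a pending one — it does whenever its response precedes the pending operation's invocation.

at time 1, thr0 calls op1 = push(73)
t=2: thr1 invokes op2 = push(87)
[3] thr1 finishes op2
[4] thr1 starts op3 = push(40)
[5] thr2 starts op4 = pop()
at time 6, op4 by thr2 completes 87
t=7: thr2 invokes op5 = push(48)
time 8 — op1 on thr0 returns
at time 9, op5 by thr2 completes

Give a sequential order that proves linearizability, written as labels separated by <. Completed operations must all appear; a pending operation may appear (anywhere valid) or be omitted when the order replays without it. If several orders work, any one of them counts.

op1 < op2 < op4 < op3 < op5

step 1: op1 push(73) — stack <73>
step 2: op2 push(87) — stack <73,87>
step 3: op4 pop() → 87 — stack <73>
step 4: op3 push(40) (pending, included) — stack <73,40>
step 5: op5 push(48) — stack <73,40,48>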